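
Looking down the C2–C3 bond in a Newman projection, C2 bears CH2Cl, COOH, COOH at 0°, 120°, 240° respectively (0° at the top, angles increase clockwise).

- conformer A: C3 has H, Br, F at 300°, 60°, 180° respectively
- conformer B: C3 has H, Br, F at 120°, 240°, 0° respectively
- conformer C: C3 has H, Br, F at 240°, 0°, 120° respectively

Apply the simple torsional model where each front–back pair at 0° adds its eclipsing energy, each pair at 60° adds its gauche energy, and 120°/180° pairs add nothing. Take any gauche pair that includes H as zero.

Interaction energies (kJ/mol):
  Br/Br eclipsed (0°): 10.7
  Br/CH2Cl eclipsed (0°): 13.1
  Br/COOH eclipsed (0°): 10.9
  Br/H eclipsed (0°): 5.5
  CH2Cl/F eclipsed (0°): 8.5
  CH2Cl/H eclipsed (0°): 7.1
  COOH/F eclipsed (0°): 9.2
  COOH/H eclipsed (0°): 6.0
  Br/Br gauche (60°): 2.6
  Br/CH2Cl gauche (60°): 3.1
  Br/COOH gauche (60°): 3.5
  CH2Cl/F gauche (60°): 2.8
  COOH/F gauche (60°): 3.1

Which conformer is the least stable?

C

A is staggered. CH2Cl at 0° is gauche with Br at 60° (3.1); COOH at 120° is gauche with Br at 60° (3.5); COOH at 120° is gauche with F at 180° (3.1); COOH at 240° is gauche with F at 180° (3.1). Total 12.8 kJ/mol.
B is eclipsed. CH2Cl at 0° is eclipsed with F at 0° (8.5); COOH at 120° is eclipsed with H at 120° (6.0); COOH at 240° is eclipsed with Br at 240° (10.9). Total 25.4 kJ/mol.
C is eclipsed. CH2Cl at 0° is eclipsed with Br at 0° (13.1); COOH at 120° is eclipsed with F at 120° (9.2); COOH at 240° is eclipsed with H at 240° (6.0). Total 28.3 kJ/mol.
C has the highest total (28.3 kJ/mol).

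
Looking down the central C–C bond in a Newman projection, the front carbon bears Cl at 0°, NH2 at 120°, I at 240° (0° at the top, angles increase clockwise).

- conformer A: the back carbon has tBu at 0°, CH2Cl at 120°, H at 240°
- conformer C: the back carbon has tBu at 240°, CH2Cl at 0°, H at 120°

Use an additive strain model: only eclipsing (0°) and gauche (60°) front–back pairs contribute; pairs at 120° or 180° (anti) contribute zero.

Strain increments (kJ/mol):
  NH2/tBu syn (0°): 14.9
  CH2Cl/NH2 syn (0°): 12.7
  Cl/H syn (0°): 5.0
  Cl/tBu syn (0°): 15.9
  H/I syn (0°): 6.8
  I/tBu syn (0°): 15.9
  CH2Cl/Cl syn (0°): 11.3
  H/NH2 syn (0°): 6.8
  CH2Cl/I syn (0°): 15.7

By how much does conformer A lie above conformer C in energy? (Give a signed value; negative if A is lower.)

+1.4 kJ/mol

A (eclipsed): Cl(0°)/tBu(0°) eclipsed 15.9; NH2(120°)/CH2Cl(120°) eclipsed 12.7; I(240°)/H(240°) eclipsed 6.8 → 35.4 kJ/mol.
C (eclipsed): Cl(0°)/CH2Cl(0°) eclipsed 11.3; NH2(120°)/H(120°) eclipsed 6.8; I(240°)/tBu(240°) eclipsed 15.9 → 34.0 kJ/mol.
E(A) − E(C) = 35.4 − 34.0 = +1.4 kJ/mol.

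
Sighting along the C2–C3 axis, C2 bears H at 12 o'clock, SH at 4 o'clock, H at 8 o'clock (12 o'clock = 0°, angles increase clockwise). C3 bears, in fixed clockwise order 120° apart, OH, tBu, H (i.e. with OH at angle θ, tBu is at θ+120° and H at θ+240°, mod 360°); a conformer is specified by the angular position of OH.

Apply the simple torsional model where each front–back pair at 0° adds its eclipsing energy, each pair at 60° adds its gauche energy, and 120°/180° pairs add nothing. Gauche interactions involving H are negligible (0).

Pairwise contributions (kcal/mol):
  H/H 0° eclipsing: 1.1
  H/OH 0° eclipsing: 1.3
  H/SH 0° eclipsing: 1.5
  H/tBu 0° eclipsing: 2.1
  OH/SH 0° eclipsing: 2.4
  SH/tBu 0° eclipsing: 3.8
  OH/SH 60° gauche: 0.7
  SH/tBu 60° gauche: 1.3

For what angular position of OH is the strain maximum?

0°

OH at 0° (eclipsed): H–OH eclipsed, SH–tBu eclipsed, H–H eclipsed; 1.3 + 3.8 + 1.1 = 6.2 kcal/mol.
OH at 60° (staggered): SH–OH gauche, SH–tBu gauche; 0.7 + 1.3 = 2.0 kcal/mol.
OH at 120° (eclipsed): H–H eclipsed, SH–OH eclipsed, H–tBu eclipsed; 1.1 + 2.4 + 2.1 = 5.6 kcal/mol.
OH at 180° (staggered): SH–OH gauche; 0.7 = 0.7 kcal/mol.
OH at 240° (eclipsed): H–tBu eclipsed, SH–H eclipsed, H–OH eclipsed; 2.1 + 1.5 + 1.3 = 4.9 kcal/mol.
OH at 300° (staggered): SH–tBu gauche; 1.3 = 1.3 kcal/mol.
The maximum (6.2 kcal/mol) occurs with OH at 0°.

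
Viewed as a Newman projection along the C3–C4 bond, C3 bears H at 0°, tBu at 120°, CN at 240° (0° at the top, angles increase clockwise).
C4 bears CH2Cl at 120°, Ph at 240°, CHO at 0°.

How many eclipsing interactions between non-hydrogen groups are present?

2

Non-H eclipsing pairs: tBu(120°)/CH2Cl(120°); CN(240°)/Ph(240°) — 2 interactions.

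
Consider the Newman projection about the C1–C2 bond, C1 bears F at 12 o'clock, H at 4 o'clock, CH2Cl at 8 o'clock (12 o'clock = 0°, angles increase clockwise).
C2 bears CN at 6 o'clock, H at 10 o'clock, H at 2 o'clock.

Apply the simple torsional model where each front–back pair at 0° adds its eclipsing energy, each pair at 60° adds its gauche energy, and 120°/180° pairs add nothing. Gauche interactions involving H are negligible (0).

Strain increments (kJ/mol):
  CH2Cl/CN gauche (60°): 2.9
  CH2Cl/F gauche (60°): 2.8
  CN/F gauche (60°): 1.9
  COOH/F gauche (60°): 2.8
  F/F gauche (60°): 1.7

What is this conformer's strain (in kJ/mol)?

2.9 kJ/mol

This conformer (staggered): CH2Cl(240°)/CN(180°) gauche 2.9 → 2.9 kJ/mol.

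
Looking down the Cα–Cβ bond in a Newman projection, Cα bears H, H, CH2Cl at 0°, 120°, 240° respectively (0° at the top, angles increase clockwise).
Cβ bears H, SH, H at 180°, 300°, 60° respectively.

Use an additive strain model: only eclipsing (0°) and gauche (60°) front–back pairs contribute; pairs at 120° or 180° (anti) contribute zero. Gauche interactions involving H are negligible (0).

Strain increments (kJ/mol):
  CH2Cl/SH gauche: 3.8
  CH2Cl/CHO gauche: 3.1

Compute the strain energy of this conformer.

3.8 kJ/mol

This conformer (staggered): CH2Cl–SH gauche; 3.8 = 3.8 kJ/mol.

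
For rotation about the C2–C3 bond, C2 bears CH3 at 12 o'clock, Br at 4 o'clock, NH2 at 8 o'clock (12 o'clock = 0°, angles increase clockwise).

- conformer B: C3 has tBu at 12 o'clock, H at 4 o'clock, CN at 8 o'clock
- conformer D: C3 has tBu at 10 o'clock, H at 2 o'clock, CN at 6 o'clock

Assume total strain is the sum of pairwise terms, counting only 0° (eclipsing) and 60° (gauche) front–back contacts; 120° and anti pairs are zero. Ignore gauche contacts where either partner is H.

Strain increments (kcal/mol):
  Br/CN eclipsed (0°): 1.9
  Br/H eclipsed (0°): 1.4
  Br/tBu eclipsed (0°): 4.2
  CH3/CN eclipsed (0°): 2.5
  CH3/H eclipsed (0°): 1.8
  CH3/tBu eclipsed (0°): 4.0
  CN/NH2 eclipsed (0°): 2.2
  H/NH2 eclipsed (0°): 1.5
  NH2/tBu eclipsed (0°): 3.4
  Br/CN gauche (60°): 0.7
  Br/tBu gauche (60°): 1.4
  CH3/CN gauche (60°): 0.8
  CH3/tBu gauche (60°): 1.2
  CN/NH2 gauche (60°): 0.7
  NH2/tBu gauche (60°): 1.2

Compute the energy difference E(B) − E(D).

B (eclipsed): CH3–tBu eclipsed, Br–H eclipsed, NH2–CN eclipsed; 4.0 + 1.4 + 2.2 = 7.6 kcal/mol.
D (staggered): CH3–tBu gauche, Br–CN gauche, NH2–tBu gauche, NH2–CN gauche; 1.2 + 0.7 + 1.2 + 0.7 = 3.8 kcal/mol.
E(B) − E(D) = 7.6 − 3.8 = +3.8 kcal/mol.

+3.8 kcal/mol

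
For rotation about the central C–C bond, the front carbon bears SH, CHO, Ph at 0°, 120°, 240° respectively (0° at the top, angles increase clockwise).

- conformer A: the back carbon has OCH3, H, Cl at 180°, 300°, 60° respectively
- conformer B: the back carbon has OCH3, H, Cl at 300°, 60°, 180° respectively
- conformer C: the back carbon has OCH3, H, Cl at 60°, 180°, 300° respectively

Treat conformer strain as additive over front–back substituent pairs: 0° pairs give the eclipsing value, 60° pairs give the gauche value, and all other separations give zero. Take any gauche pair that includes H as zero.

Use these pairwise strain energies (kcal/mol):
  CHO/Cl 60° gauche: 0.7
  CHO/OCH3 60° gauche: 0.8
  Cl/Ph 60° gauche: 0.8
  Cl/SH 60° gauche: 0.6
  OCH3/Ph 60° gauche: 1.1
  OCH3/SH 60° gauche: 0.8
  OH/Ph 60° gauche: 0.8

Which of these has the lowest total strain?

A (staggered): SH(0°)/Cl(60°) gauche 0.6; CHO(120°)/OCH3(180°) gauche 0.8; CHO(120°)/Cl(60°) gauche 0.7; Ph(240°)/OCH3(180°) gauche 1.1 → 3.2 kcal/mol.
B (staggered): SH(0°)/OCH3(300°) gauche 0.8; CHO(120°)/Cl(180°) gauche 0.7; Ph(240°)/OCH3(300°) gauche 1.1; Ph(240°)/Cl(180°) gauche 0.8 → 3.4 kcal/mol.
C (staggered): SH(0°)/OCH3(60°) gauche 0.8; SH(0°)/Cl(300°) gauche 0.6; CHO(120°)/OCH3(60°) gauche 0.8; Ph(240°)/Cl(300°) gauche 0.8 → 3.0 kcal/mol.
C has the lowest total (3.0 kcal/mol).

C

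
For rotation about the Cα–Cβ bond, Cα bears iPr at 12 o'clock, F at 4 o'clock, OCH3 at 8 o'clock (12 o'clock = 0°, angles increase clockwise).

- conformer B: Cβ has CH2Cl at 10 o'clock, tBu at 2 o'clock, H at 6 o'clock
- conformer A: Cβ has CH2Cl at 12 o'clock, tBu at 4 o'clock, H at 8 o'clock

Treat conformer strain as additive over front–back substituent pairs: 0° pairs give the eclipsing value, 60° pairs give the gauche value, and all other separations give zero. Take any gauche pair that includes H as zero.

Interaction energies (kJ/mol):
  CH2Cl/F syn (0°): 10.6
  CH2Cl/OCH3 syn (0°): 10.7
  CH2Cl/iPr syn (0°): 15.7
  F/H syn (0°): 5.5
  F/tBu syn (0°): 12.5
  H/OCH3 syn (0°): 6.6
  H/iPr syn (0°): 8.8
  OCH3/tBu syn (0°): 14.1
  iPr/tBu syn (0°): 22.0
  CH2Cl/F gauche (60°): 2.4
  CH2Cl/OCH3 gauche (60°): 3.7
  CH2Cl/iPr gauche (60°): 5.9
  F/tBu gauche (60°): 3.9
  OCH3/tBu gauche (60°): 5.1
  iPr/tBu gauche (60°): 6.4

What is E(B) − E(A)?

B (staggered): iPr(0°)/CH2Cl(300°) gauche 5.9; iPr(0°)/tBu(60°) gauche 6.4; F(120°)/tBu(60°) gauche 3.9; OCH3(240°)/CH2Cl(300°) gauche 3.7 → 19.9 kJ/mol.
A (eclipsed): iPr(0°)/CH2Cl(0°) eclipsed 15.7; F(120°)/tBu(120°) eclipsed 12.5; OCH3(240°)/H(240°) eclipsed 6.6 → 34.8 kJ/mol.
E(B) − E(A) = 19.9 − 34.8 = -14.9 kJ/mol.

-14.9 kJ/mol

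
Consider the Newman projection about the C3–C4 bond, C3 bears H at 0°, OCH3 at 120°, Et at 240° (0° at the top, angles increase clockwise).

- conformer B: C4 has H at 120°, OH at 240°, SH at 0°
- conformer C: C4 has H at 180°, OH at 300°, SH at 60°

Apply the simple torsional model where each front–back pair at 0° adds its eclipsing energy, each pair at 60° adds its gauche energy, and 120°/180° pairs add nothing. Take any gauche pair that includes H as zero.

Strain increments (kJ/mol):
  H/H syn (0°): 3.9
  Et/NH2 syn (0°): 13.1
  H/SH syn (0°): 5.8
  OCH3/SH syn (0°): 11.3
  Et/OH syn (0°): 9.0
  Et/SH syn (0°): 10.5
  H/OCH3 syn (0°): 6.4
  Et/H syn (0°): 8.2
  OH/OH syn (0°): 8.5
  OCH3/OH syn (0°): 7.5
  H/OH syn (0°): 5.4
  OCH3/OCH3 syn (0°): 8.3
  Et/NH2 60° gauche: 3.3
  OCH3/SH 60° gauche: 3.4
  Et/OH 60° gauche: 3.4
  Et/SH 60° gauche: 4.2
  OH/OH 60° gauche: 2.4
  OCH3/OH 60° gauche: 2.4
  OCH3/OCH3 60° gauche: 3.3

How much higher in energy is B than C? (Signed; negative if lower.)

+14.4 kJ/mol

B (eclipsed): H(0°)/SH(0°) eclipsed 5.8; OCH3(120°)/H(120°) eclipsed 6.4; Et(240°)/OH(240°) eclipsed 9.0 → 21.2 kJ/mol.
C (staggered): OCH3(120°)/SH(60°) gauche 3.4; Et(240°)/OH(300°) gauche 3.4 → 6.8 kJ/mol.
E(B) − E(C) = 21.2 − 6.8 = +14.4 kJ/mol.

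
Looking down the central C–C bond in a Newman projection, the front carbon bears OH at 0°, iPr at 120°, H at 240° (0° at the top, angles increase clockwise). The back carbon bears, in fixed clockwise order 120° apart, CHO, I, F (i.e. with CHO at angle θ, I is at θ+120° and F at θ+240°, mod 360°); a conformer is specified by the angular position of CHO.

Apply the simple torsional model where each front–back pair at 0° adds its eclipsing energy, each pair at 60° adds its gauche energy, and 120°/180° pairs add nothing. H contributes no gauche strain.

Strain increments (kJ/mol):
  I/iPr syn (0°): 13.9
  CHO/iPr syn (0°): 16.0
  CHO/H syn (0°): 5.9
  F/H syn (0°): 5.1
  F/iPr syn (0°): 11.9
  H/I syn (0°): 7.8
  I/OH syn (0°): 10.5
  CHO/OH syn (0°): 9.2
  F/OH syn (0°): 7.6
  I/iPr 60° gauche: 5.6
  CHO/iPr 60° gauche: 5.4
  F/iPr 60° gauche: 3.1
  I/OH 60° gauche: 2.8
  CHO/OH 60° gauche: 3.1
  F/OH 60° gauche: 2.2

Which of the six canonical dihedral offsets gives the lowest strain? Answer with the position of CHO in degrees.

CHO at 0° (eclipsed): OH–CHO eclipsed, iPr–I eclipsed, H–F eclipsed; 9.2 + 13.9 + 5.1 = 28.2 kJ/mol.
CHO at 60° (staggered): OH–CHO gauche, OH–F gauche, iPr–CHO gauche, iPr–I gauche; 3.1 + 2.2 + 5.4 + 5.6 = 16.3 kJ/mol.
CHO at 120° (eclipsed): OH–F eclipsed, iPr–CHO eclipsed, H–I eclipsed; 7.6 + 16.0 + 7.8 = 31.4 kJ/mol.
CHO at 180° (staggered): OH–I gauche, OH–F gauche, iPr–CHO gauche, iPr–F gauche; 2.8 + 2.2 + 5.4 + 3.1 = 13.5 kJ/mol.
CHO at 240° (eclipsed): OH–I eclipsed, iPr–F eclipsed, H–CHO eclipsed; 10.5 + 11.9 + 5.9 = 28.3 kJ/mol.
CHO at 300° (staggered): OH–CHO gauche, OH–I gauche, iPr–I gauche, iPr–F gauche; 3.1 + 2.8 + 5.6 + 3.1 = 14.6 kJ/mol.
The minimum (13.5 kJ/mol) occurs with CHO at 180°.

180°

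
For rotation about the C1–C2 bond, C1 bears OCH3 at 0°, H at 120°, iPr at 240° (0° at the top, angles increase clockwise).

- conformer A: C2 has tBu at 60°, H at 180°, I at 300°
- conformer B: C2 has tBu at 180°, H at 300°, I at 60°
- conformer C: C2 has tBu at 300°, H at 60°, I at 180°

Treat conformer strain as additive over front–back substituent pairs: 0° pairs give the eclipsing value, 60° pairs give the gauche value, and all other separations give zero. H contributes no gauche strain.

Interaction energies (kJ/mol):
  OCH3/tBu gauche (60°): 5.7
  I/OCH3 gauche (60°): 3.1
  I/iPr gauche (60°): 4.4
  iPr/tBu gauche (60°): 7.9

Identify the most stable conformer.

A is staggered. OCH3 at 0° is gauche with tBu at 60° (5.7); OCH3 at 0° is gauche with I at 300° (3.1); iPr at 240° is gauche with I at 300° (4.4). Total 13.2 kJ/mol.
B is staggered. OCH3 at 0° is gauche with I at 60° (3.1); iPr at 240° is gauche with tBu at 180° (7.9). Total 11.0 kJ/mol.
C is staggered. OCH3 at 0° is gauche with tBu at 300° (5.7); iPr at 240° is gauche with tBu at 300° (7.9); iPr at 240° is gauche with I at 180° (4.4). Total 18.0 kJ/mol.
B has the lowest total (11.0 kJ/mol).

B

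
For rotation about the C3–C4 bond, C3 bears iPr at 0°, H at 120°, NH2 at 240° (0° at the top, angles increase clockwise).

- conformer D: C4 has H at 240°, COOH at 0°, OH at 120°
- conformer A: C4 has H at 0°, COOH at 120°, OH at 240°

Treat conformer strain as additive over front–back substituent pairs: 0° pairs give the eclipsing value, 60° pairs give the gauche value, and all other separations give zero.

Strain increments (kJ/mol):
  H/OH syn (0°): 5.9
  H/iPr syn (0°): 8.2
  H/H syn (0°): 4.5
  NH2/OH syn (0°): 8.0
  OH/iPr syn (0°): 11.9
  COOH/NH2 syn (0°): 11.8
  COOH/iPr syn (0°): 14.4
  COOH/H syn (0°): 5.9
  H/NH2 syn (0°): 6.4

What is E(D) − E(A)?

D (eclipsed): iPr–COOH eclipsed, H–OH eclipsed, NH2–H eclipsed; 14.4 + 5.9 + 6.4 = 26.7 kJ/mol.
A (eclipsed): iPr–H eclipsed, H–COOH eclipsed, NH2–OH eclipsed; 8.2 + 5.9 + 8.0 = 22.1 kJ/mol.
E(D) − E(A) = 26.7 − 22.1 = +4.6 kJ/mol.

+4.6 kJ/mol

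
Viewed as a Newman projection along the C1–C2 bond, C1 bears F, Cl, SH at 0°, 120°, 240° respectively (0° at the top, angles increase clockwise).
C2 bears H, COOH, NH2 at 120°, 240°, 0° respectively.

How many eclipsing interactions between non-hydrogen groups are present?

2

Non-H eclipsing pairs: F(0°)/NH2(0°); SH(240°)/COOH(240°) — 2 interactions.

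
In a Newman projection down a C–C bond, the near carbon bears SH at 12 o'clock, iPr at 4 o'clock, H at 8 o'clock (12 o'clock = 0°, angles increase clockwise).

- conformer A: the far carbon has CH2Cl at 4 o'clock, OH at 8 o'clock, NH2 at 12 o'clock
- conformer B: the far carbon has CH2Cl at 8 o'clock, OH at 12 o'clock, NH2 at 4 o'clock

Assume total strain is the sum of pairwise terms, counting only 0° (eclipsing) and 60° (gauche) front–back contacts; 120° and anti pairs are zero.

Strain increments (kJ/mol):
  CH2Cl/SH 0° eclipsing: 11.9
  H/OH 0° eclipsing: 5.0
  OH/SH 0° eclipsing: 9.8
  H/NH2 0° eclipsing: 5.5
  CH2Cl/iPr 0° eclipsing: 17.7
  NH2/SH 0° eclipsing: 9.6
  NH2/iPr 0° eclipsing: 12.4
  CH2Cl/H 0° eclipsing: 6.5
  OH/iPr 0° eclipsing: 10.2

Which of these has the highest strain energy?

A (eclipsed): SH(0°)/NH2(0°) eclipsed 9.6; iPr(120°)/CH2Cl(120°) eclipsed 17.7; H(240°)/OH(240°) eclipsed 5.0 → 32.3 kJ/mol.
B (eclipsed): SH(0°)/OH(0°) eclipsed 9.8; iPr(120°)/NH2(120°) eclipsed 12.4; H(240°)/CH2Cl(240°) eclipsed 6.5 → 28.7 kJ/mol.
A has the highest total (32.3 kJ/mol).

A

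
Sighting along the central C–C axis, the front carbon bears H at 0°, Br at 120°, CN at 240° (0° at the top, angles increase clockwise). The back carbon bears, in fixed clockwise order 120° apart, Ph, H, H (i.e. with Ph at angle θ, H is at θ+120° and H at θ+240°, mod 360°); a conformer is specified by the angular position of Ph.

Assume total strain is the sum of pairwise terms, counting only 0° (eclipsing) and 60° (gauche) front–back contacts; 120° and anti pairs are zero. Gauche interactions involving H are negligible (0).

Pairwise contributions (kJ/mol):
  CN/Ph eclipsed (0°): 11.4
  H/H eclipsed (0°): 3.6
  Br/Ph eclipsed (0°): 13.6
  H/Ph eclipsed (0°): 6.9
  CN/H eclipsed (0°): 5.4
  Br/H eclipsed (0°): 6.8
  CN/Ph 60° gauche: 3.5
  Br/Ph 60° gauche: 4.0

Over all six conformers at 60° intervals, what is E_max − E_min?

19.1 kJ/mol

Ph at 0° is eclipsed. H at 0° is eclipsed with Ph at 0° (6.9); Br at 120° is eclipsed with H at 120° (6.8); CN at 240° is eclipsed with H at 240° (5.4). Total 19.1 kJ/mol.
Ph at 60° is staggered. Br at 120° is gauche with Ph at 60° (4.0). Total 4.0 kJ/mol.
Ph at 120° is eclipsed. H at 0° is eclipsed with H at 0° (3.6); Br at 120° is eclipsed with Ph at 120° (13.6); CN at 240° is eclipsed with H at 240° (5.4). Total 22.6 kJ/mol.
Ph at 180° is staggered. Br at 120° is gauche with Ph at 180° (4.0); CN at 240° is gauche with Ph at 180° (3.5). Total 7.5 kJ/mol.
Ph at 240° is eclipsed. H at 0° is eclipsed with H at 0° (3.6); Br at 120° is eclipsed with H at 120° (6.8); CN at 240° is eclipsed with Ph at 240° (11.4). Total 21.8 kJ/mol.
Ph at 300° is staggered. CN at 240° is gauche with Ph at 300° (3.5). Total 3.5 kJ/mol.
Max at 120° (22.6 kJ/mol), min at 300° (3.5 kJ/mol); barrier = 19.1 kJ/mol.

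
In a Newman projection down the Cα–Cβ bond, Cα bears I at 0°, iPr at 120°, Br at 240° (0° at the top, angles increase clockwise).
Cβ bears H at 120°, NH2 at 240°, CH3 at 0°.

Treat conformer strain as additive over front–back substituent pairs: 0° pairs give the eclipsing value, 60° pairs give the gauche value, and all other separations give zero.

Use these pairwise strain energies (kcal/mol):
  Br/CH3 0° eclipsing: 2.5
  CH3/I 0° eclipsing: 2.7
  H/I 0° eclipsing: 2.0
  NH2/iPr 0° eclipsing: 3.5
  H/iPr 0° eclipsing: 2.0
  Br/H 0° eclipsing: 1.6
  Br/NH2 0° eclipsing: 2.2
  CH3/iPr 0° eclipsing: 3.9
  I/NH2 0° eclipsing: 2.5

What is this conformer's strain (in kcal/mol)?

This conformer (eclipsed): I(0°)/CH3(0°) eclipsed 2.7; iPr(120°)/H(120°) eclipsed 2.0; Br(240°)/NH2(240°) eclipsed 2.2 → 6.9 kcal/mol.

6.9 kcal/mol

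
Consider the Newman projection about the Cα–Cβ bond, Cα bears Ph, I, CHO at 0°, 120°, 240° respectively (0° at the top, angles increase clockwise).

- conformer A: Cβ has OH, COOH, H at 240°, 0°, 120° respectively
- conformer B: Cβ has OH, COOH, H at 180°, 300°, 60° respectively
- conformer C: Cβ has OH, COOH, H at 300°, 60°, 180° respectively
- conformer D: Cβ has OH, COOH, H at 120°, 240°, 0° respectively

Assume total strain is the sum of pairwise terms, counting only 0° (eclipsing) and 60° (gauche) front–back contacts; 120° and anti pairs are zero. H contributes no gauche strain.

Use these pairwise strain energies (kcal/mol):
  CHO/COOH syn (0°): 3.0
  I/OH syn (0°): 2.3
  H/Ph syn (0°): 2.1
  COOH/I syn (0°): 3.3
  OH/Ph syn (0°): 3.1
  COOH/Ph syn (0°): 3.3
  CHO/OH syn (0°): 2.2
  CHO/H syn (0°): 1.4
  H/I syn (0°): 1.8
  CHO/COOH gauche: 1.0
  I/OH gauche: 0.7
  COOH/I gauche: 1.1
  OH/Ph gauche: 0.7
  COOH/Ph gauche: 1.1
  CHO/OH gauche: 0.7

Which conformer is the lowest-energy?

B

A (eclipsed): Ph(0°)/COOH(0°) eclipsed 3.3; I(120°)/H(120°) eclipsed 1.8; CHO(240°)/OH(240°) eclipsed 2.2 → 7.3 kcal/mol.
B (staggered): Ph(0°)/COOH(300°) gauche 1.1; I(120°)/OH(180°) gauche 0.7; CHO(240°)/OH(180°) gauche 0.7; CHO(240°)/COOH(300°) gauche 1.0 → 3.5 kcal/mol.
C (staggered): Ph(0°)/OH(300°) gauche 0.7; Ph(0°)/COOH(60°) gauche 1.1; I(120°)/COOH(60°) gauche 1.1; CHO(240°)/OH(300°) gauche 0.7 → 3.6 kcal/mol.
D (eclipsed): Ph(0°)/H(0°) eclipsed 2.1; I(120°)/OH(120°) eclipsed 2.3; CHO(240°)/COOH(240°) eclipsed 3.0 → 7.4 kcal/mol.
B has the lowest total (3.5 kcal/mol).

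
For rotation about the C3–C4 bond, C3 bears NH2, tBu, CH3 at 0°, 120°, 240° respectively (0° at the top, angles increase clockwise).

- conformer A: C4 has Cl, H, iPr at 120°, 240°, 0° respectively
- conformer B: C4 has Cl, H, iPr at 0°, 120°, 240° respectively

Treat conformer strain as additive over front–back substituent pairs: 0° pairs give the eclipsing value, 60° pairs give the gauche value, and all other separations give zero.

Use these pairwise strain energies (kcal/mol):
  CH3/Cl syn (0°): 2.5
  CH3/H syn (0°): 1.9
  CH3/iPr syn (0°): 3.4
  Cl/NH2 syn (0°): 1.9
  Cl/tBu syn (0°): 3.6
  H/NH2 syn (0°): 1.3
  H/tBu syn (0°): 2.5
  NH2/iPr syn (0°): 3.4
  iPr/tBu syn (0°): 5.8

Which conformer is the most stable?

B

A (eclipsed): NH2(0°)/iPr(0°) eclipsed 3.4; tBu(120°)/Cl(120°) eclipsed 3.6; CH3(240°)/H(240°) eclipsed 1.9 → 8.9 kcal/mol.
B (eclipsed): NH2(0°)/Cl(0°) eclipsed 1.9; tBu(120°)/H(120°) eclipsed 2.5; CH3(240°)/iPr(240°) eclipsed 3.4 → 7.8 kcal/mol.
B has the lowest total (7.8 kcal/mol).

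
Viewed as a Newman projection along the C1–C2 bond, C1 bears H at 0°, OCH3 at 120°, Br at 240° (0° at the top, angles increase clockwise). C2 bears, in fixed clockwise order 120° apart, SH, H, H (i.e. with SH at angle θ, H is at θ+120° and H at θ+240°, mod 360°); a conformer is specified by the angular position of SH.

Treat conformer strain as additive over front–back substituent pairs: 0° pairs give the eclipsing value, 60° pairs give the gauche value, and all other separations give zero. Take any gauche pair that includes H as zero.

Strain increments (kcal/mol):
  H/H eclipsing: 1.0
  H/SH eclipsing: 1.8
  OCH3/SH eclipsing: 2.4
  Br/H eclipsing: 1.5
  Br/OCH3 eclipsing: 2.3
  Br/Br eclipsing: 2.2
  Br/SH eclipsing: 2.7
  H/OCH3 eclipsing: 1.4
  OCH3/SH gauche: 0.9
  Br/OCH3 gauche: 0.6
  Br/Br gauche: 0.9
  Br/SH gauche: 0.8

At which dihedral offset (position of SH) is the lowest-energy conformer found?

SH at 0° (eclipsed): H–SH eclipsed, OCH3–H eclipsed, Br–H eclipsed; 1.8 + 1.4 + 1.5 = 4.7 kcal/mol.
SH at 60° (staggered): OCH3–SH gauche; 0.9 = 0.9 kcal/mol.
SH at 120° (eclipsed): H–H eclipsed, OCH3–SH eclipsed, Br–H eclipsed; 1.0 + 2.4 + 1.5 = 4.9 kcal/mol.
SH at 180° (staggered): OCH3–SH gauche, Br–SH gauche; 0.9 + 0.8 = 1.7 kcal/mol.
SH at 240° (eclipsed): H–H eclipsed, OCH3–H eclipsed, Br–SH eclipsed; 1.0 + 1.4 + 2.7 = 5.1 kcal/mol.
SH at 300° (staggered): Br–SH gauche; 0.8 = 0.8 kcal/mol.
The minimum (0.8 kcal/mol) occurs with SH at 300°.

300°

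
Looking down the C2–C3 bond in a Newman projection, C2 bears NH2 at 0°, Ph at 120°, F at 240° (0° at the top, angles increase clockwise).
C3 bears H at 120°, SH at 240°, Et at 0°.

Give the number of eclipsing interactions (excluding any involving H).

2

Non-H eclipsing pairs: NH2(0°)/Et(0°); F(240°)/SH(240°) — 2 interactions.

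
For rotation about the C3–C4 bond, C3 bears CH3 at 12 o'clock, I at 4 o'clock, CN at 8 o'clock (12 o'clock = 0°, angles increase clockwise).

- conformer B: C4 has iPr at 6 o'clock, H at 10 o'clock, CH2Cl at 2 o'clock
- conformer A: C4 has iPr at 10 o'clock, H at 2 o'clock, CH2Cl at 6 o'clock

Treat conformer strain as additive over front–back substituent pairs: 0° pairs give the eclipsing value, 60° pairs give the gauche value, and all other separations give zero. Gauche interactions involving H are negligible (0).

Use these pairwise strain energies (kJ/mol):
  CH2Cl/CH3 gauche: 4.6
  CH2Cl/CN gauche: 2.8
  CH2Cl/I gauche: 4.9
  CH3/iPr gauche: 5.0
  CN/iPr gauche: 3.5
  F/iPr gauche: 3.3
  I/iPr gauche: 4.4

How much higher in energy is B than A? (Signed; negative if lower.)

B is staggered. CH3 at 0° is gauche with CH2Cl at 60° (4.6); I at 120° is gauche with iPr at 180° (4.4); I at 120° is gauche with CH2Cl at 60° (4.9); CN at 240° is gauche with iPr at 180° (3.5). Total 17.4 kJ/mol.
A is staggered. CH3 at 0° is gauche with iPr at 300° (5.0); I at 120° is gauche with CH2Cl at 180° (4.9); CN at 240° is gauche with iPr at 300° (3.5); CN at 240° is gauche with CH2Cl at 180° (2.8). Total 16.2 kJ/mol.
E(B) − E(A) = 17.4 − 16.2 = +1.2 kJ/mol.

+1.2 kJ/mol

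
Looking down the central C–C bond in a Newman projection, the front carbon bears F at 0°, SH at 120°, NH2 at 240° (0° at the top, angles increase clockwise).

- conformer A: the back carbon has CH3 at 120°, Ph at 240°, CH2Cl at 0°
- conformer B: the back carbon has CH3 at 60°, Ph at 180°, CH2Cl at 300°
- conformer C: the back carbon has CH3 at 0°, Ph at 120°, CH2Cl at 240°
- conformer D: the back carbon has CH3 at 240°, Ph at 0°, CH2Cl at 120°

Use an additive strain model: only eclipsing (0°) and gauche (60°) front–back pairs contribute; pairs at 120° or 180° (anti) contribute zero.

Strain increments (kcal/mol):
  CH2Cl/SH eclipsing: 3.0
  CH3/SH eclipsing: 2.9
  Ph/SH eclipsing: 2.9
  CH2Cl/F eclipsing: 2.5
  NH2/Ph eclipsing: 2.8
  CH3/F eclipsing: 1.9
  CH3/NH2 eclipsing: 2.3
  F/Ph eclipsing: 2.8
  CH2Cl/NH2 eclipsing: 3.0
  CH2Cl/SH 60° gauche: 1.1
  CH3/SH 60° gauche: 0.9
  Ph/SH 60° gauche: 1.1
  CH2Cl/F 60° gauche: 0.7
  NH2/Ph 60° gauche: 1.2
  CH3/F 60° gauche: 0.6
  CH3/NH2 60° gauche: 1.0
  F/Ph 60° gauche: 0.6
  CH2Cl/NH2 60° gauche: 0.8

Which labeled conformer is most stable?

A (eclipsed): F–CH2Cl eclipsed, SH–CH3 eclipsed, NH2–Ph eclipsed; 2.5 + 2.9 + 2.8 = 8.2 kcal/mol.
B (staggered): F–CH3 gauche, F–CH2Cl gauche, SH–CH3 gauche, SH–Ph gauche, NH2–Ph gauche, NH2–CH2Cl gauche; 0.6 + 0.7 + 0.9 + 1.1 + 1.2 + 0.8 = 5.3 kcal/mol.
C (eclipsed): F–CH3 eclipsed, SH–Ph eclipsed, NH2–CH2Cl eclipsed; 1.9 + 2.9 + 3.0 = 7.8 kcal/mol.
D (eclipsed): F–Ph eclipsed, SH–CH2Cl eclipsed, NH2–CH3 eclipsed; 2.8 + 3.0 + 2.3 = 8.1 kcal/mol.
B has the lowest total (5.3 kcal/mol).

B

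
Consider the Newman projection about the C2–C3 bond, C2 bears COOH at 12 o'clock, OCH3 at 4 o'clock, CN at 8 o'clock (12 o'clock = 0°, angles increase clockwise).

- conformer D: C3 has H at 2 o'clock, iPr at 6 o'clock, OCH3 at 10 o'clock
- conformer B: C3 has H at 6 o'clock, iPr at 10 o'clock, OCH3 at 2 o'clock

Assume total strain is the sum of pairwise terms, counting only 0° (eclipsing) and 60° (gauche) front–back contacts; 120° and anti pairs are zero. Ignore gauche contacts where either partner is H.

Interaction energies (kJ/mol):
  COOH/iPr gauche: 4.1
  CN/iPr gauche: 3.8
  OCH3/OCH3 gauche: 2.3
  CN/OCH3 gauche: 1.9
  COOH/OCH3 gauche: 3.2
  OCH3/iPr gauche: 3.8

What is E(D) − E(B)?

D (staggered): COOH(0°)/OCH3(300°) gauche 3.2; OCH3(120°)/iPr(180°) gauche 3.8; CN(240°)/iPr(180°) gauche 3.8; CN(240°)/OCH3(300°) gauche 1.9 → 12.7 kJ/mol.
B (staggered): COOH(0°)/iPr(300°) gauche 4.1; COOH(0°)/OCH3(60°) gauche 3.2; OCH3(120°)/OCH3(60°) gauche 2.3; CN(240°)/iPr(300°) gauche 3.8 → 13.4 kJ/mol.
E(D) − E(B) = 12.7 − 13.4 = -0.7 kJ/mol.

-0.7 kJ/mol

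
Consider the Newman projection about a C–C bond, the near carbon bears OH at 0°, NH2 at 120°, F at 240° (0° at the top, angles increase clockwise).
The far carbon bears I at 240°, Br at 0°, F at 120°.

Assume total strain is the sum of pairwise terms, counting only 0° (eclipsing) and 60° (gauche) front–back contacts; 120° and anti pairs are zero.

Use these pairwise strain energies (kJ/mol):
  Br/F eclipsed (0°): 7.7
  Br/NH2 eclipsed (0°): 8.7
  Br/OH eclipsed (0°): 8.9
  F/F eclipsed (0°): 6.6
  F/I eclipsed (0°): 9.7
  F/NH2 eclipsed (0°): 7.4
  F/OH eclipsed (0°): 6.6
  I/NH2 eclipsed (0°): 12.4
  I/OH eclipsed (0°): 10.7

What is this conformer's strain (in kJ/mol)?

This conformer (eclipsed): OH(0°)/Br(0°) eclipsed 8.9; NH2(120°)/F(120°) eclipsed 7.4; F(240°)/I(240°) eclipsed 9.7 → 26.0 kJ/mol.

26.0 kJ/mol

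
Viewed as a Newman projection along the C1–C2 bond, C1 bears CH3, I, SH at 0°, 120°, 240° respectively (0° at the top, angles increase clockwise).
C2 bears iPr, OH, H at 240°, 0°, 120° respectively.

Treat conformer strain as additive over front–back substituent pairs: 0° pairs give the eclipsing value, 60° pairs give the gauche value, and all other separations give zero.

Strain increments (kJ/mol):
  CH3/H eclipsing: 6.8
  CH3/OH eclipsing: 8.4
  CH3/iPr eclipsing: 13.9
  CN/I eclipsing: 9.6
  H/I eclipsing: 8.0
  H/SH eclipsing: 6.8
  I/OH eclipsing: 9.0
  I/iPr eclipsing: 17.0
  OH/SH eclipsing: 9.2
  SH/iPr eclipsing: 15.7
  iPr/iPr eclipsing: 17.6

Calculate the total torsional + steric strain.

This conformer is eclipsed. CH3 at 0° is eclipsed with OH at 0° (8.4); I at 120° is eclipsed with H at 120° (8.0); SH at 240° is eclipsed with iPr at 240° (15.7). Total 32.1 kJ/mol.

32.1 kJ/mol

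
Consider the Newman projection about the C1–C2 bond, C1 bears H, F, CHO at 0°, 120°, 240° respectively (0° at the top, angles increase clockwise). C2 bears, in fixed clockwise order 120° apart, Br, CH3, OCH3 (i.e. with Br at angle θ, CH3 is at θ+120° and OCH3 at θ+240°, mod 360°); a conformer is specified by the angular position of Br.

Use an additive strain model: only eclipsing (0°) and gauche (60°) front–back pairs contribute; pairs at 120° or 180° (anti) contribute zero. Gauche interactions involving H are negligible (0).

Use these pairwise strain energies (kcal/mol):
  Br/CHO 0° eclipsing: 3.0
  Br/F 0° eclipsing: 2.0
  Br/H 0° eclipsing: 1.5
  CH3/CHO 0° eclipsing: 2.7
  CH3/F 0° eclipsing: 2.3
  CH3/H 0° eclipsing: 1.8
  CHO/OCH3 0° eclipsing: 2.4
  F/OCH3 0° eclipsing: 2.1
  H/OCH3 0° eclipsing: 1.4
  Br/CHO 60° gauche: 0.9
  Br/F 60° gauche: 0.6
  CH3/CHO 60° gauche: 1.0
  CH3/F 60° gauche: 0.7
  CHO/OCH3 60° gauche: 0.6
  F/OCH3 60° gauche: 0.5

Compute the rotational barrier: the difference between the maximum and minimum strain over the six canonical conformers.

4.2 kcal/mol

Br at 0° is eclipsed. H at 0° is eclipsed with Br at 0° (1.5); F at 120° is eclipsed with CH3 at 120° (2.3); CHO at 240° is eclipsed with OCH3 at 240° (2.4). Total 6.2 kcal/mol.
Br at 60° is staggered. F at 120° is gauche with Br at 60° (0.6); F at 120° is gauche with CH3 at 180° (0.7); CHO at 240° is gauche with CH3 at 180° (1.0); CHO at 240° is gauche with OCH3 at 300° (0.6). Total 2.9 kcal/mol.
Br at 120° is eclipsed. H at 0° is eclipsed with OCH3 at 0° (1.4); F at 120° is eclipsed with Br at 120° (2.0); CHO at 240° is eclipsed with CH3 at 240° (2.7). Total 6.1 kcal/mol.
Br at 180° is staggered. F at 120° is gauche with Br at 180° (0.6); F at 120° is gauche with OCH3 at 60° (0.5); CHO at 240° is gauche with Br at 180° (0.9); CHO at 240° is gauche with CH3 at 300° (1.0). Total 3.0 kcal/mol.
Br at 240° is eclipsed. H at 0° is eclipsed with CH3 at 0° (1.8); F at 120° is eclipsed with OCH3 at 120° (2.1); CHO at 240° is eclipsed with Br at 240° (3.0). Total 6.9 kcal/mol.
Br at 300° is staggered. F at 120° is gauche with CH3 at 60° (0.7); F at 120° is gauche with OCH3 at 180° (0.5); CHO at 240° is gauche with Br at 300° (0.9); CHO at 240° is gauche with OCH3 at 180° (0.6). Total 2.7 kcal/mol.
Max at 240° (6.9 kcal/mol), min at 300° (2.7 kcal/mol); barrier = 4.2 kcal/mol.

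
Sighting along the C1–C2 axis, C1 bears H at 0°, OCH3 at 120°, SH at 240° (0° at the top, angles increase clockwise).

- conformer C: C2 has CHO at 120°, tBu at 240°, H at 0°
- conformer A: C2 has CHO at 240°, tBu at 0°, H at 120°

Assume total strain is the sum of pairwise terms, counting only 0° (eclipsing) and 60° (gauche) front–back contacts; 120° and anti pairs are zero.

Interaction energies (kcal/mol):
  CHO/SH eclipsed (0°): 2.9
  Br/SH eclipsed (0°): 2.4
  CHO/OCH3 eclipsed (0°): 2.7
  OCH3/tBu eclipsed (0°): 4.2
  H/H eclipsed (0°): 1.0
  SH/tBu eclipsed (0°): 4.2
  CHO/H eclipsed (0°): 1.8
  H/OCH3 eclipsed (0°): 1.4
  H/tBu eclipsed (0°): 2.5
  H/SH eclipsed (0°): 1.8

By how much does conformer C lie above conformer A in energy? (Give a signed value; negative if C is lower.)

+1.1 kcal/mol

C is eclipsed. H at 0° is eclipsed with H at 0° (1.0); OCH3 at 120° is eclipsed with CHO at 120° (2.7); SH at 240° is eclipsed with tBu at 240° (4.2). Total 7.9 kcal/mol.
A is eclipsed. H at 0° is eclipsed with tBu at 0° (2.5); OCH3 at 120° is eclipsed with H at 120° (1.4); SH at 240° is eclipsed with CHO at 240° (2.9). Total 6.8 kcal/mol.
E(C) − E(A) = 7.9 − 6.8 = +1.1 kcal/mol.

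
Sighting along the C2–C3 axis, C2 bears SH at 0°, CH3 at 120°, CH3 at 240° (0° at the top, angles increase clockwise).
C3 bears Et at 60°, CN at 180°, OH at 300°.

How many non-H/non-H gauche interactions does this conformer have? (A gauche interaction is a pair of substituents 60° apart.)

Non-H gauche pairs: SH(0°)/Et(60°); SH(0°)/OH(300°); CH3(120°)/Et(60°); CH3(120°)/CN(180°); CH3(240°)/CN(180°); CH3(240°)/OH(300°) — 6 interactions.

6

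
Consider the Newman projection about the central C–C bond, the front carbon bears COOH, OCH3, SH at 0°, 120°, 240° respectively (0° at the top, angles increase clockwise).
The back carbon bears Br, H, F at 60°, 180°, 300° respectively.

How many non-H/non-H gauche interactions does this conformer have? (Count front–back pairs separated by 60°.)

4

Non-H gauche pairs: COOH(0°)/Br(60°); COOH(0°)/F(300°); OCH3(120°)/Br(60°); SH(240°)/F(300°) — 4 interactions.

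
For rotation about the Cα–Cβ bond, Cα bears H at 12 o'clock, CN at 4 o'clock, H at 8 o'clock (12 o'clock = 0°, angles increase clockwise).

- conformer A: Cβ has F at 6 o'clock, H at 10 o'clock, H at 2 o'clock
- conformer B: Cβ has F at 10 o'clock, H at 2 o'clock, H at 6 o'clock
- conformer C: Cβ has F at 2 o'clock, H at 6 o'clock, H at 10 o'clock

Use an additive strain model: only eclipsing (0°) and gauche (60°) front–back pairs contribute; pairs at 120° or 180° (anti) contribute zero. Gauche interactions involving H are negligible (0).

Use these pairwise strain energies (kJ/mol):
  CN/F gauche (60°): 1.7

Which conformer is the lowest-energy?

B

A is staggered. CN at 120° is gauche with F at 180° (1.7). Total 1.7 kJ/mol.
B (staggered): no non-H gauche contacts → 0.0 kJ/mol.
C is staggered. CN at 120° is gauche with F at 60° (1.7). Total 1.7 kJ/mol.
B has the lowest total (0.0 kJ/mol).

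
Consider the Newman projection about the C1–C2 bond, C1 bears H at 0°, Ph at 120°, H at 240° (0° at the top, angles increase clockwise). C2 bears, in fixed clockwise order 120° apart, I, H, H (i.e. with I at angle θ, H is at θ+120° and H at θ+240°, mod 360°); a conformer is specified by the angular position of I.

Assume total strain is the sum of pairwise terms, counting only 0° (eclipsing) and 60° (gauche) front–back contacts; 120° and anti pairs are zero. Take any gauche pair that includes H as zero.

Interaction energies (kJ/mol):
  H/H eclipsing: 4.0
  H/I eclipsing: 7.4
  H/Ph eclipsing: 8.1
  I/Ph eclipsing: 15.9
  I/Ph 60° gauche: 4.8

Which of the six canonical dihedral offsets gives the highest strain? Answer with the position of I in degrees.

120°

I at 0° (eclipsed): H(0°)/I(0°) eclipsed 7.4; Ph(120°)/H(120°) eclipsed 8.1; H(240°)/H(240°) eclipsed 4.0 → 19.5 kJ/mol.
I at 60° (staggered): Ph(120°)/I(60°) gauche 4.8 → 4.8 kJ/mol.
I at 120° (eclipsed): H(0°)/H(0°) eclipsed 4.0; Ph(120°)/I(120°) eclipsed 15.9; H(240°)/H(240°) eclipsed 4.0 → 23.9 kJ/mol.
I at 180° (staggered): Ph(120°)/I(180°) gauche 4.8 → 4.8 kJ/mol.
I at 240° (eclipsed): H(0°)/H(0°) eclipsed 4.0; Ph(120°)/H(120°) eclipsed 8.1; H(240°)/I(240°) eclipsed 7.4 → 19.5 kJ/mol.
I at 300° (staggered): no non-H gauche contacts → 0.0 kJ/mol.
The maximum (23.9 kJ/mol) occurs with I at 120°.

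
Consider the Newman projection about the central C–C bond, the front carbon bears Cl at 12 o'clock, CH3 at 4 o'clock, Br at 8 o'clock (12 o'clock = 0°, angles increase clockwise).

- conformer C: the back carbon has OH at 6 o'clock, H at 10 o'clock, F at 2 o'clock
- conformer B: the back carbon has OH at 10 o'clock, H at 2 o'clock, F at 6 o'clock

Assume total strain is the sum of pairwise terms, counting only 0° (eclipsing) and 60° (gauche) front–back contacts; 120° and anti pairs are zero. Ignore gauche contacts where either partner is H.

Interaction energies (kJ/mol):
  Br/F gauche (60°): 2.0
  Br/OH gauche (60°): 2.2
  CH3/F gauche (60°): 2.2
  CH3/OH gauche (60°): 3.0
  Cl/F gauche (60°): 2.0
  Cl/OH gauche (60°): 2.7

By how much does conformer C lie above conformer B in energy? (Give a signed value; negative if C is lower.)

+0.3 kJ/mol

C is staggered. Cl at 0° is gauche with F at 60° (2.0); CH3 at 120° is gauche with OH at 180° (3.0); CH3 at 120° is gauche with F at 60° (2.2); Br at 240° is gauche with OH at 180° (2.2). Total 9.4 kJ/mol.
B is staggered. Cl at 0° is gauche with OH at 300° (2.7); CH3 at 120° is gauche with F at 180° (2.2); Br at 240° is gauche with OH at 300° (2.2); Br at 240° is gauche with F at 180° (2.0). Total 9.1 kJ/mol.
E(C) − E(B) = 9.4 − 9.1 = +0.3 kJ/mol.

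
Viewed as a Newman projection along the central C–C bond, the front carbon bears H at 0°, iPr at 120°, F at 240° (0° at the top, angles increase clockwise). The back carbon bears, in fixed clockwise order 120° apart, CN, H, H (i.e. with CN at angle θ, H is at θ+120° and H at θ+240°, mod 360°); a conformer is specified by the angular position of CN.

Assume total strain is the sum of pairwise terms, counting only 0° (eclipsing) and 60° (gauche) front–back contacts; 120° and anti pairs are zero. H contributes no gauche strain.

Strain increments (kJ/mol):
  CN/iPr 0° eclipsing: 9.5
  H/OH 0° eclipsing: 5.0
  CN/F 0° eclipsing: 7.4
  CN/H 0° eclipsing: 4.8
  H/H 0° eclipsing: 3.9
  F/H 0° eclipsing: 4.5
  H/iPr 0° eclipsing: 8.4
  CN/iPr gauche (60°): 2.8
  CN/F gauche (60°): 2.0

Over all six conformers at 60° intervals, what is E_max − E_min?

17.7 kJ/mol

CN at 0° (eclipsed): H(0°)/CN(0°) eclipsed 4.8; iPr(120°)/H(120°) eclipsed 8.4; F(240°)/H(240°) eclipsed 4.5 → 17.7 kJ/mol.
CN at 60° (staggered): iPr(120°)/CN(60°) gauche 2.8 → 2.8 kJ/mol.
CN at 120° (eclipsed): H(0°)/H(0°) eclipsed 3.9; iPr(120°)/CN(120°) eclipsed 9.5; F(240°)/H(240°) eclipsed 4.5 → 17.9 kJ/mol.
CN at 180° (staggered): iPr(120°)/CN(180°) gauche 2.8; F(240°)/CN(180°) gauche 2.0 → 4.8 kJ/mol.
CN at 240° (eclipsed): H(0°)/H(0°) eclipsed 3.9; iPr(120°)/H(120°) eclipsed 8.4; F(240°)/CN(240°) eclipsed 7.4 → 19.7 kJ/mol.
CN at 300° (staggered): F(240°)/CN(300°) gauche 2.0 → 2.0 kJ/mol.
Max at 240° (19.7 kJ/mol), min at 300° (2.0 kJ/mol); barrier = 17.7 kJ/mol.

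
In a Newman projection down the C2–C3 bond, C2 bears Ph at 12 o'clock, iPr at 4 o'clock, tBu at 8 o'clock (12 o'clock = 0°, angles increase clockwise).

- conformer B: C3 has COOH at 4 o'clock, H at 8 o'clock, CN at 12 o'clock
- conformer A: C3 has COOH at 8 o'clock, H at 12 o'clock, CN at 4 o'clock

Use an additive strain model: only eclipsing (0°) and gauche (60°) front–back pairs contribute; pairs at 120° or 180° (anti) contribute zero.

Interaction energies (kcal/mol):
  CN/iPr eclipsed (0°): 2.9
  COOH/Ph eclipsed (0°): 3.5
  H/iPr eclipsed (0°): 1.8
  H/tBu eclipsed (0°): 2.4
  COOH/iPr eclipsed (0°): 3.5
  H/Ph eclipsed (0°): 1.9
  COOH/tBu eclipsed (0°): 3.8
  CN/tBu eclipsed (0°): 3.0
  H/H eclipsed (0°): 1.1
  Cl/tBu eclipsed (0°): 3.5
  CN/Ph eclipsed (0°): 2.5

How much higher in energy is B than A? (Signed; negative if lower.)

-0.2 kcal/mol

B (eclipsed): Ph–CN eclipsed, iPr–COOH eclipsed, tBu–H eclipsed; 2.5 + 3.5 + 2.4 = 8.4 kcal/mol.
A (eclipsed): Ph–H eclipsed, iPr–CN eclipsed, tBu–COOH eclipsed; 1.9 + 2.9 + 3.8 = 8.6 kcal/mol.
E(B) − E(A) = 8.4 − 8.6 = -0.2 kcal/mol.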